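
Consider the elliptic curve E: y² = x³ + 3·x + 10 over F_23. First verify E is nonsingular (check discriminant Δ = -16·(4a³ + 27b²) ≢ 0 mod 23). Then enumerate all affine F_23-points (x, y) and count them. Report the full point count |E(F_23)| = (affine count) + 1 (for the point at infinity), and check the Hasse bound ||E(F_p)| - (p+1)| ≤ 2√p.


Affine points = {(2, 1), (2, 22), (3, 0), (5, 9), (5, 14), (7, 11), (7, 12), (12, 7), (12, 16), (14, 6), (14, 17), (15, 7), (15, 16), (17, 11), (17, 12), (18, 10), (18, 13), (19, 7), (19, 16), (22, 11), (22, 12)}; affine count = 21; |E(F_23)| = 22.

Discriminant check: Δ ∝ 4a³ + 27b² = 4·3³ + 27·10² = 4·27 + 27·100 ≡ 2 (mod 23). Nonzero ⇒ E is nonsingular.
For each x ∈ F_23, compute rhs = x³ + 3·x + 10 mod 23, then count y ∈ F_23 with y² ≡ rhs.
  x = 0: rhs = 10, matching y values: none (0 points).
  x = 1: rhs = 14, matching y values: none (0 points).
  x = 2: rhs = 1, matching y values: 1, 22 (2 points).
  x = 3: rhs = 0, matching y values: 0 (1 points).
  x = 4: rhs = 17, matching y values: none (0 points).
  x = 5: rhs = 12, matching y values: 9, 14 (2 points).
  x = 6: rhs = 14, matching y values: none (0 points).
  x = 7: rhs = 6, matching y values: 11, 12 (2 points).
  x = 8: rhs = 17, matching y values: none (0 points).
  x = 9: rhs = 7, matching y values: none (0 points).
  x = 10: rhs = 5, matching y values: none (0 points).
  x = 11: rhs = 17, matching y values: none (0 points).
  x = 12: rhs = 3, matching y values: 7, 16 (2 points).
  x = 13: rhs = 15, matching y values: none (0 points).
  x = 14: rhs = 13, matching y values: 6, 17 (2 points).
  x = 15: rhs = 3, matching y values: 7, 16 (2 points).
  x = 16: rhs = 14, matching y values: none (0 points).
  x = 17: rhs = 6, matching y values: 11, 12 (2 points).
  x = 18: rhs = 8, matching y values: 10, 13 (2 points).
  x = 19: rhs = 3, matching y values: 7, 16 (2 points).
  x = 20: rhs = 20, matching y values: none (0 points).
  x = 21: rhs = 19, matching y values: none (0 points).
  x = 22: rhs = 6, matching y values: 11, 12 (2 points).
Total affine count: 21.
Full point count |E(F_23)| = 21 + 1 = 22.
Hasse bound: |22 − (23+1)| = |-2| = 2 ≤ 2√23 ≈ 9.5917 ✓.


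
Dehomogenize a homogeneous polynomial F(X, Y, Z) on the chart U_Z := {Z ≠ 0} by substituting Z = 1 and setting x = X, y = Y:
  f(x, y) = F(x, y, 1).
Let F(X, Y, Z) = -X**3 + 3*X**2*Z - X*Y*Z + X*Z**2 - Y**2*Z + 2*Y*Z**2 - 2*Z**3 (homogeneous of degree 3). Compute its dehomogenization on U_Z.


f(x, y) = -x**3 + 3*x**2 - x*y + x - y**2 + 2*y - 2

On U_Z we set Z = 1. Each monomial c·X^i·Y^j·Z^k in F becomes c·x^i·y^j·1^k = c·x^i·y^j.
Substituting Z = 1: F(X, Y, 1) = -x**3 + 3*x**2 - x*y + x - y**2 + 2*y - 2.
Note: deg(f) ≤ deg(F) = 3; strict inequality happens when F is divisible by Z (lost terms).


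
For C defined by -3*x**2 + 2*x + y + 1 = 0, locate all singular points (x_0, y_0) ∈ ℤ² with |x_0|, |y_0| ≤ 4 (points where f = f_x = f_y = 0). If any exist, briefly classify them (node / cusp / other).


No singular points in the scanned grid; C is smooth there.

Compute partial derivatives:
  f_x = 2 - 6*x.
  f_y = 1.
f_y = 1 is a nonzero constant, so f_y never vanishes: no point (x, y) can satisfy f = f_x = f_y = 0. In particular no (x, y) ∈ {−4, ..., 4}² is singular; the curve is smooth.


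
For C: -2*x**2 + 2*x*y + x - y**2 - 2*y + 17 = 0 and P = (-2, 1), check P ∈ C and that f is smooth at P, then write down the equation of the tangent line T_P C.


Tangent line at P: 11*x - 8*y + 30 = 0.

Step 1: f(-2, 1) = 0, so P lies on C.
Step 2: partial derivatives
  f_x(x, y) = -4*x + 2*y + 1, f_y(x, y) = 2*x - 2*y - 2.
  f_x(P) = 11, f_y(P) = -8 (gradient nonzero, so P is smooth).
Step 3: tangent line at P: 11·(x − -2) + -8·(y − 1) = 0.
Expanding: 11*x - 8*y + 30 = 0.


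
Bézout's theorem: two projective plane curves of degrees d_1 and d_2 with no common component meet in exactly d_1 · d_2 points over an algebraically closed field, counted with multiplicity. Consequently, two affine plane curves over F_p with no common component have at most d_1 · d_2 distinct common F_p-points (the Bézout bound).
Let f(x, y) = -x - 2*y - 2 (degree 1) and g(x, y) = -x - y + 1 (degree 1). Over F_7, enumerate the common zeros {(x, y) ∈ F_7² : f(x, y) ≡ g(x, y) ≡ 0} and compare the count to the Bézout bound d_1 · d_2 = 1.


Common zeros: {(4, 4)}; count = 1; Bézout bound = 1.

deg(f) = 1, deg(g) = 1, so Bézout bound = 1.
Scan x ∈ F_7. For each x, list the y ∈ F_7 with f(x, y) ≡ 0 and those with g(x, y) ≡ 0 (mod 7); the common zeros in that column are the intersection.
  x = 0: f ≡ 0 at y ∈ {6}; g ≡ 0 at y ∈ {1}; common: ∅.
  x = 1: f ≡ 0 at y ∈ {2}; g ≡ 0 at y ∈ {0}; common: ∅.
  x = 2: f ≡ 0 at y ∈ {5}; g ≡ 0 at y ∈ {6}; common: ∅.
  x = 3: f ≡ 0 at y ∈ {1}; g ≡ 0 at y ∈ {5}; common: ∅.
  x = 4: f ≡ 0 at y ∈ {4}; g ≡ 0 at y ∈ {4}; common: {4}.
  x = 5: f ≡ 0 at y ∈ {0}; g ≡ 0 at y ∈ {3}; common: ∅.
  x = 6: f ≡ 0 at y ∈ {3}; g ≡ 0 at y ∈ {2}; common: ∅.
Collecting: common zeros = {(4, 4)}, so the count is 1.
Comparison with the Bézout bound: 1 ≤ 1 = deg(f)·deg(g), as expected for curves with no common component (the bound is attained).


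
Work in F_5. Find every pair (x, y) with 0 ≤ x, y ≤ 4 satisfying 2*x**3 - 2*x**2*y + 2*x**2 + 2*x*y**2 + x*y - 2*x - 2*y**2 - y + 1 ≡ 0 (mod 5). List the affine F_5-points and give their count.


Affine F_5-points: {(0, 3), (0, 4), (1, 4), (2, 2), (2, 4), (3, 1), (3, 3), (4, 1), (4, 3)}; count = 9.

For each of the 25 pairs (x, y) ∈ F_5², evaluate f(x, y) mod 5. Record the zeros.
  x = 0: [0↦1, 1↦3, 2↦1, 3↦0, 4↦0]  zeros at y ∈ {3, 4}
  x = 1: [0↦3, 1↦1, 2↦4, 3↦2, 4↦0]  zeros at y ∈ {4}
  x = 2: [0↦1, 1↦1, 2↦0, 3↦3, 4↦0]  zeros at y ∈ {2, 4}
  x = 3: [0↦2, 1↦0, 2↦1, 3↦0, 4↦2]  zeros at y ∈ {1, 3}
  x = 4: [0↦3, 1↦0, 2↦4, 3↦0, 4↦3]  zeros at y ∈ {1, 3}
Collecting zeros: affine points = {(0, 3), (0, 4), (1, 4), (2, 2), (2, 4), (3, 1), (3, 3), (4, 1), (4, 3)}.
Total count |C(F_5)_aff| = 9.


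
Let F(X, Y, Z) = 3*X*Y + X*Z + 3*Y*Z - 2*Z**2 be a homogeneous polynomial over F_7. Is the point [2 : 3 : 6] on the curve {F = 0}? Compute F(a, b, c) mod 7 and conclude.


F(2,3,6) ≡ 5 (mod 7); P is NOT on the curve.

Evaluate F(2, 3, 6) term-by-term (mod 7).
  3*X*Y ↦ 3·2·3·1 = 18
  X*Z ↦ 1·2·1·6 = 12
  3*Y*Z ↦ 3·1·3·6 = 54
  -2*Z**2 ↦ -2·1·1·36 = -72
Sum: F(2, 3, 6) = (18) + (12) + (54) + (-72) = 12.
Reducing mod 7: 12 ≡ 5 (mod 7).
Since F(a, b, c) ≡ 5 ≠ 0 (mod 7), P does NOT lie on the curve.


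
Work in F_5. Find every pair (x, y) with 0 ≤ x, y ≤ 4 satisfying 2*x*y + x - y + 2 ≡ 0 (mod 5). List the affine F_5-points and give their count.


Affine F_5-points: {(0, 2), (1, 2), (2, 2), (3, 0), (3, 1), (3, 2), (3, 3), (3, 4), (4, 2)}; count = 9.

For each of the 25 pairs (x, y) ∈ F_5², evaluate f(x, y) mod 5. Record the zeros.
  x = 0: [0↦2, 1↦1, 2↦0, 3↦4, 4↦3]  zeros at y ∈ {2}
  x = 1: [0↦3, 1↦4, 2↦0, 3↦1, 4↦2]  zeros at y ∈ {2}
  x = 2: [0↦4, 1↦2, 2↦0, 3↦3, 4↦1]  zeros at y ∈ {2}
  x = 3: [0↦0, 1↦0, 2↦0, 3↦0, 4↦0]  zeros at y ∈ {0, 1, 2, 3, 4}
  x = 4: [0↦1, 1↦3, 2↦0, 3↦2, 4↦4]  zeros at y ∈ {2}
Collecting zeros: affine points = {(0, 2), (1, 2), (2, 2), (3, 0), (3, 1), (3, 2), (3, 3), (3, 4), (4, 2)}.
Total count |C(F_5)_aff| = 9.


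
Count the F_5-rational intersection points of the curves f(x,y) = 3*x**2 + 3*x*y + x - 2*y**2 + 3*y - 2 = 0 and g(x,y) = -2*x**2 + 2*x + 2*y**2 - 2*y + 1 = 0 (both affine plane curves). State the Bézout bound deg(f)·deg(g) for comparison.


Common zeros: ∅; count = 0; Bézout bound = 4.

deg(f) = 2, deg(g) = 2, so Bézout bound = 4.
Scan x ∈ F_5. For each x, list the y ∈ F_5 with f(x, y) ≡ 0 and those with g(x, y) ≡ 0 (mod 5); the common zeros in that column are the intersection.
  x = 0: f ≡ 0 at y ∈ ∅; g ≡ 0 at y ∈ {2, 4}; common: ∅.
  x = 1: f ≡ 0 at y ∈ ∅; g ≡ 0 at y ∈ {2, 4}; common: ∅.
  x = 2: f ≡ 0 at y ∈ ∅; g ≡ 0 at y ∈ ∅; common: ∅.
  x = 3: f ≡ 0 at y ∈ ∅; g ≡ 0 at y ∈ ∅; common: ∅.
  x = 4: f ≡ 0 at y ∈ {0}; g ≡ 0 at y ∈ ∅; common: ∅.
Collecting: common zeros = ∅, so the count is 0.
Comparison with the Bézout bound: 0 ≤ 4 = deg(f)·deg(g), as expected for curves with no common component (the affine F_5-count falls short of the bound because intersections may lie at infinity, over extension fields, or carry multiplicity).


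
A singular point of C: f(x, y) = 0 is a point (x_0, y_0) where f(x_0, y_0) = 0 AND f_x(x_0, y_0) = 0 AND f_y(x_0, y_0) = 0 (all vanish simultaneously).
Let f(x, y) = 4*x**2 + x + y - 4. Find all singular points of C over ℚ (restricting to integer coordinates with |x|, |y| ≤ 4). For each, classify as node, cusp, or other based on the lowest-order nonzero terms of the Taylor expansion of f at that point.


No singular points in the scanned grid; C is smooth there.

Compute partial derivatives:
  f_x = 8*x + 1.
  f_y = 1.
f_y = 1 is a nonzero constant, so f_y never vanishes: no point (x, y) can satisfy f = f_x = f_y = 0. In particular no (x, y) ∈ {−4, ..., 4}² is singular; the curve is smooth.


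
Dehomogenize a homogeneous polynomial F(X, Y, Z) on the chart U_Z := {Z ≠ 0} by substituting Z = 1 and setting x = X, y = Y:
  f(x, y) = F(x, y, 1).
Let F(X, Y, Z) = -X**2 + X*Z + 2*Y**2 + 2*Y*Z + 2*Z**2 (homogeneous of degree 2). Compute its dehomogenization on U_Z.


f(x, y) = -x**2 + x + 2*y**2 + 2*y + 2

On U_Z we set Z = 1. Each monomial c·X^i·Y^j·Z^k in F becomes c·x^i·y^j·1^k = c·x^i·y^j.
Substituting Z = 1: F(X, Y, 1) = -x**2 + x + 2*y**2 + 2*y + 2.
Note: deg(f) ≤ deg(F) = 2; strict inequality happens when F is divisible by Z (lost terms).


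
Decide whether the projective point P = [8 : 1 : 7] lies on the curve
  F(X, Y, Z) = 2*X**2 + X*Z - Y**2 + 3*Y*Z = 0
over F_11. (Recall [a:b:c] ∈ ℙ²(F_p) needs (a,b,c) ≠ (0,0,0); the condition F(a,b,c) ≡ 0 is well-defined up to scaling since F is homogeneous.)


F(8,1,7) ≡ 6 (mod 11); P is NOT on the curve.

Evaluate F(8, 1, 7) term-by-term (mod 11).
  2*X**2 ↦ 2·64·1·1 = 128
  X*Z ↦ 1·8·1·7 = 56
  -Y**2 ↦ -1·1·1·1 = -1
  3*Y*Z ↦ 3·1·1·7 = 21
Sum: F(8, 1, 7) = (128) + (56) + (-1) + (21) = 204.
Reducing mod 11: 204 ≡ 6 (mod 11).
Since F(a, b, c) ≡ 6 ≠ 0 (mod 11), P does NOT lie on the curve.


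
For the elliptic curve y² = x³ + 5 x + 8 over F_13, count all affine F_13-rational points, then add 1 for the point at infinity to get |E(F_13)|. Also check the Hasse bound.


Affine points = {(1, 1), (1, 12), (2, 0), (4, 1), (4, 12), (7, 3), (7, 10), (8, 1), (8, 12), (11, 4), (11, 9)}; affine count = 11; |E(F_13)| = 12.

Discriminant check: Δ ∝ 4a³ + 27b² = 4·5³ + 27·8² = 4·125 + 27·64 ≡ 5 (mod 13). Nonzero ⇒ E is nonsingular.
For each x ∈ F_13, compute rhs = x³ + 5·x + 8 mod 13, then count y ∈ F_13 with y² ≡ rhs.
  x = 0: rhs = 8, matching y values: none (0 points).
  x = 1: rhs = 1, matching y values: 1, 12 (2 points).
  x = 2: rhs = 0, matching y values: 0 (1 points).
  x = 3: rhs = 11, matching y values: none (0 points).
  x = 4: rhs = 1, matching y values: 1, 12 (2 points).
  x = 5: rhs = 2, matching y values: none (0 points).
  x = 6: rhs = 7, matching y values: none (0 points).
  x = 7: rhs = 9, matching y values: 3, 10 (2 points).
  x = 8: rhs = 1, matching y values: 1, 12 (2 points).
  x = 9: rhs = 2, matching y values: none (0 points).
  x = 10: rhs = 5, matching y values: none (0 points).
  x = 11: rhs = 3, matching y values: 4, 9 (2 points).
  x = 12: rhs = 2, matching y values: none (0 points).
Total affine count: 11.
Full point count |E(F_13)| = 11 + 1 = 12.
Hasse bound: |12 − (13+1)| = |-2| = 2 ≤ 2√13 ≈ 7.2111 ✓.


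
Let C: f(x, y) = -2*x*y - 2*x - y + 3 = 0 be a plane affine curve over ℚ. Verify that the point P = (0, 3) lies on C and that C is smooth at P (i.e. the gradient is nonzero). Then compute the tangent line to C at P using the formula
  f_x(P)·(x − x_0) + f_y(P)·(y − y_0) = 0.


Tangent line at P: -8*x - y + 3 = 0.

Step 1: f(0, 3) = 0, so P lies on C.
Step 2: partial derivatives
  f_x(x, y) = -2*y - 2, f_y(x, y) = -2*x - 1.
  f_x(P) = -8, f_y(P) = -1 (gradient nonzero, so P is smooth).
Step 3: tangent line at P: -8·(x − 0) + -1·(y − 3) = 0.
Expanding: -8*x - y + 3 = 0.


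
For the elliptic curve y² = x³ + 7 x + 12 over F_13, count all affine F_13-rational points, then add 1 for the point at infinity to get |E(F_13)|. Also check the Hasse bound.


Affine points = {(0, 5), (0, 8), (4, 0), (5, 4), (5, 9), (6, 6), (6, 7), (7, 1), (7, 12), (10, 4), (10, 9), (11, 4), (11, 9), (12, 2), (12, 11)}; affine count = 15; |E(F_13)| = 16.

Discriminant check: Δ ∝ 4a³ + 27b² = 4·7³ + 27·12² = 4·343 + 27·144 ≡ 8 (mod 13). Nonzero ⇒ E is nonsingular.
For each x ∈ F_13, compute rhs = x³ + 7·x + 12 mod 13, then count y ∈ F_13 with y² ≡ rhs.
  x = 0: rhs = 12, matching y values: 5, 8 (2 points).
  x = 1: rhs = 7, matching y values: none (0 points).
  x = 2: rhs = 8, matching y values: none (0 points).
  x = 3: rhs = 8, matching y values: none (0 points).
  x = 4: rhs = 0, matching y values: 0 (1 points).
  x = 5: rhs = 3, matching y values: 4, 9 (2 points).
  x = 6: rhs = 10, matching y values: 6, 7 (2 points).
  x = 7: rhs = 1, matching y values: 1, 12 (2 points).
  x = 8: rhs = 8, matching y values: none (0 points).
  x = 9: rhs = 11, matching y values: none (0 points).
  x = 10: rhs = 3, matching y values: 4, 9 (2 points).
  x = 11: rhs = 3, matching y values: 4, 9 (2 points).
  x = 12: rhs = 4, matching y values: 2, 11 (2 points).
Total affine count: 15.
Full point count |E(F_13)| = 15 + 1 = 16.
Hasse bound: |16 − (13+1)| = |2| = 2 ≤ 2√13 ≈ 7.2111 ✓.


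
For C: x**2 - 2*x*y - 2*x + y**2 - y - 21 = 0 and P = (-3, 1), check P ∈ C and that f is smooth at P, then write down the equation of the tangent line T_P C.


Tangent line at P: -10*x + 7*y - 37 = 0.

Step 1: f(-3, 1) = 0, so P lies on C.
Step 2: partial derivatives
  f_x(x, y) = 2*x - 2*y - 2, f_y(x, y) = -2*x + 2*y - 1.
  f_x(P) = -10, f_y(P) = 7 (gradient nonzero, so P is smooth).
Step 3: tangent line at P: -10·(x − -3) + 7·(y − 1) = 0.
Expanding: -10*x + 7*y - 37 = 0.


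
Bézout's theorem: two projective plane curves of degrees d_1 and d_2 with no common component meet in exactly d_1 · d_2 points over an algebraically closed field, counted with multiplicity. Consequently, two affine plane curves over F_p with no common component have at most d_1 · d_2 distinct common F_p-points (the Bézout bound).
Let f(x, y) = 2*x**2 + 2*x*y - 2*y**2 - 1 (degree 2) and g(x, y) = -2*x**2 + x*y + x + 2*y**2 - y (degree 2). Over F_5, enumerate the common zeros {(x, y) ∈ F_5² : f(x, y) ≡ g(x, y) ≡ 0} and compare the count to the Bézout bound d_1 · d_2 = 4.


Common zeros: ∅; count = 0; Bézout bound = 4.

deg(f) = 2, deg(g) = 2, so Bézout bound = 4.
Scan x ∈ F_5. For each x, list the y ∈ F_5 with f(x, y) ≡ 0 and those with g(x, y) ≡ 0 (mod 5); the common zeros in that column are the intersection.
  x = 0: f ≡ 0 at y ∈ ∅; g ≡ 0 at y ∈ {0, 3}; common: ∅.
  x = 1: f ≡ 0 at y ∈ ∅; g ≡ 0 at y ∈ ∅; common: ∅.
  x = 2: f ≡ 0 at y ∈ ∅; g ≡ 0 at y ∈ {3, 4}; common: ∅.
  x = 3: f ≡ 0 at y ∈ ∅; g ≡ 0 at y ∈ {0, 4}; common: ∅.
  x = 4: f ≡ 0 at y ∈ ∅; g ≡ 0 at y ∈ ∅; common: ∅.
Collecting: common zeros = ∅, so the count is 0.
Comparison with the Bézout bound: 0 ≤ 4 = deg(f)·deg(g), as expected for curves with no common component (the affine F_5-count falls short of the bound because intersections may lie at infinity, over extension fields, or carry multiplicity).


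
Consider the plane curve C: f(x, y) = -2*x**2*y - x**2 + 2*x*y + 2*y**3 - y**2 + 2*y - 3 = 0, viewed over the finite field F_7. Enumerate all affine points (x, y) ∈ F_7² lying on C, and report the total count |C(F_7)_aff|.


Affine F_7-points: {(0, 1), (1, 5), (2, 0), (3, 1), (4, 6), (5, 0), (5, 5), (5, 6), (6, 3)}; count = 9.

For each of the 49 pairs (x, y) ∈ F_7², evaluate f(x, y) mod 7. Record the zeros.
  x = 0: [0↦4, 1↦0, 2↦6, 3↦6, 4↦5, 5↦1, 6↦6]  zeros at y ∈ {1}
  x = 1: [0↦3, 1↦6, 2↦5, 3↦5, 4↦4, 5↦0, 6↦5]  zeros at y ∈ {5}
  x = 2: [0↦0, 1↦6, 2↦1, 3↦4, 4↦6, 5↦5, 6↦6]  zeros at y ∈ {0}
  x = 3: [0↦2, 1↦0, 2↦1, 3↦3, 4↦4, 5↦2, 6↦2]  zeros at y ∈ {1}
  x = 4: [0↦2, 1↦2, 2↦5, 3↦2, 4↦5, 5↦5, 6↦0]  zeros at y ∈ {6}
  x = 5: [0↦0, 1↦5, 2↦6, 3↦1, 4↦2, 5↦0, 6↦0]  zeros at y ∈ {0, 5, 6}
  x = 6: [0↦3, 1↦2, 2↦4, 3↦0, 4↦2, 5↦1, 6↦2]  zeros at y ∈ {3}
Collecting zeros: affine points = {(0, 1), (1, 5), (2, 0), (3, 1), (4, 6), (5, 0), (5, 5), (5, 6), (6, 3)}.
Total count |C(F_7)_aff| = 9.


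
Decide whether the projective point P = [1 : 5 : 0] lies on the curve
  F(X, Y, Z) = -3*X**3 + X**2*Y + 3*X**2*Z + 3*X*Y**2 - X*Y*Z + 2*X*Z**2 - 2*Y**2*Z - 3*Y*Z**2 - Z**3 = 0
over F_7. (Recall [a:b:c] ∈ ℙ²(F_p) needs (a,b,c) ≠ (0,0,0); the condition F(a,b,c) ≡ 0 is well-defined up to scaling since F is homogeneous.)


F(1,5,0) ≡ 0 (mod 7); P is on the curve.

Evaluate F(1, 5, 0) term-by-term (mod 7).
  -3*X**3 ↦ -3·1·1·1 = -3
  X**2*Y ↦ 1·1·5·1 = 5
  3*X**2*Z ↦ 3·1·1·0 = 0
  3*X*Y**2 ↦ 3·1·25·1 = 75
  -X*Y*Z ↦ -1·1·5·0 = 0
  2*X*Z**2 ↦ 2·1·1·0 = 0
  -2*Y**2*Z ↦ -2·1·25·0 = 0
  -3*Y*Z**2 ↦ -3·1·5·0 = 0
  -Z**3 ↦ -1·1·1·0 = 0
Sum: F(1, 5, 0) = (-3) + (5) + (0) + (75) + (0) + (0) + (0) + (0) + (0) = 77.
Reducing mod 7: 77 ≡ 0 (mod 7).
Since F(a, b, c) ≡ 0 (mod 7), P lies on the curve.


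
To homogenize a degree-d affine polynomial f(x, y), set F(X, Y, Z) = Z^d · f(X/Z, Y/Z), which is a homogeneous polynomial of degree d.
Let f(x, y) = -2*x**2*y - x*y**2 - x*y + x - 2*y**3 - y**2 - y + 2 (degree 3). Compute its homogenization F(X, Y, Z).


F(X, Y, Z) = -2*X**2*Y - X*Y**2 - X*Y*Z + X*Z**2 - 2*Y**3 - Y**2*Z - Y*Z**2 + 2*Z**3

deg(f) = 3.
Substitute x = X/Z, y = Y/Z into f, then multiply by Z^3.
  monomial -2·x^2·y^1 ↦ -2·X^2·Y^1·Z^0.
  monomial -1·x^1·y^2 ↦ -1·X^1·Y^2·Z^0.
  monomial -1·x^1·y^1 ↦ -1·X^1·Y^1·Z^1.
  monomial 1·x^1·y^0 ↦ 1·X^1·Y^0·Z^2.
  monomial -2·x^0·y^3 ↦ -2·X^0·Y^3·Z^0.
  monomial -1·x^0·y^2 ↦ -1·X^0·Y^2·Z^1.
  monomial -1·x^0·y^1 ↦ -1·X^0·Y^1·Z^2.
  monomial 2·x^0·y^0 ↦ 2·X^0·Y^0·Z^3.
Collecting: F(X, Y, Z) = -2*X**2*Y - X*Y**2 - X*Y*Z + X*Z**2 - 2*Y**3 - Y**2*Z - Y*Z**2 + 2*Z**3.


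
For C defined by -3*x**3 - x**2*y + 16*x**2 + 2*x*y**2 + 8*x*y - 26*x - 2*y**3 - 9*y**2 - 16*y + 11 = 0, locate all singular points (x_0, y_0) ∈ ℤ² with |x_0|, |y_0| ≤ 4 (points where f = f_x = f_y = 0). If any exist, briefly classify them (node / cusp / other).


Singular points: {(2, -1)}; classification: node.

Compute partial derivatives:
  f_x = -9*x**2 - 2*x*y + 32*x + 2*y**2 + 8*y - 26.
  f_y = -x**2 + 4*x*y + 8*x - 6*y**2 - 18*y - 16.
Scan x_0 ∈ {−4, ..., 4}. For each x_0, f_y(x_0, y) is a polynomial in y; find its integer roots y ∈ {−4, ..., 4}, then test f_x and f at those candidates.
  x = -4: f_y(-4, y) = -6*y**2 - 34*y - 64; no integer root y with |y| ≤ 4.
  x = -3: f_y(-3, y) = -6*y**2 - 30*y - 49; no integer root y with |y| ≤ 4.
  x = -2: f_y(-2, y) = -6*y**2 - 26*y - 36; no integer root y with |y| ≤ 4.
  x = -1: f_y(-1, y) = -6*y**2 - 22*y - 25; no integer root y with |y| ≤ 4.
  x = 0: f_y(0, y) = -6*y**2 - 18*y - 16; no integer root y with |y| ≤ 4.
  x = 1: f_y(1, y) = -6*y**2 - 14*y - 9; no integer root y with |y| ≤ 4.
  x = 2: f_y(2, y) = -6*y**2 - 10*y - 4; vanishes at y ∈ {-1}. (2, -1): f_x = 0, f = 0 — SINGULAR.
  x = 3: f_y(3, y) = -6*y**2 - 6*y - 1; no integer root y with |y| ≤ 4.
  x = 4: f_y(4, y) = -6*y**2 - 2*y; vanishes at y ∈ {0}. (4, 0): f_x = -42 ≠ 0.
Only singular point on the grid: (2, -1).
Classify: substitute x = 2 + u, y = -1 + v and expand: f = -3*u**3 - u**2*v - u**2 + 2*u*v**2 - 2*v**3 + v**2.
No constant or linear terms (consistent with a singular point). Quadratic part: -u**2 + v**2. Cubic part: -3*u**3 - u**2*v + 2*u*v**2 - 2*v**3.
The quadratic part v**2 - u**2 = (v − u)(v + u) splits into two distinct linear factors, so there are two distinct tangent lines y − -1 = ±(x − 2) — this is a node (ordinary double point).
Classification: node.


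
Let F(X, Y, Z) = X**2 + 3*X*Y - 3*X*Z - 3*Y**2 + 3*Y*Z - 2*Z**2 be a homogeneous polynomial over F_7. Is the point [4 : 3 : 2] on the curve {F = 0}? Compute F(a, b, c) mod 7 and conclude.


F(4,3,2) ≡ 4 (mod 7); P is NOT on the curve.

Evaluate F(4, 3, 2) term-by-term (mod 7).
  X**2 ↦ 1·16·1·1 = 16
  3*X*Y ↦ 3·4·3·1 = 36
  -3*X*Z ↦ -3·4·1·2 = -24
  -3*Y**2 ↦ -3·1·9·1 = -27
  3*Y*Z ↦ 3·1·3·2 = 18
  -2*Z**2 ↦ -2·1·1·4 = -8
Sum: F(4, 3, 2) = (16) + (36) + (-24) + (-27) + (18) + (-8) = 11.
Reducing mod 7: 11 ≡ 4 (mod 7).
Since F(a, b, c) ≡ 4 ≠ 0 (mod 7), P does NOT lie on the curve.


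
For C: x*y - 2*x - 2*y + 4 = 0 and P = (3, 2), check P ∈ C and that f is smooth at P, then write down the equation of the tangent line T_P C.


Tangent line at P: y - 2 = 0.

Step 1: f(3, 2) = 0, so P lies on C.
Step 2: partial derivatives
  f_x(x, y) = y - 2, f_y(x, y) = x - 2.
  f_x(P) = 0, f_y(P) = 1 (gradient nonzero, so P is smooth).
Step 3: tangent line at P: 0·(x − 3) + 1·(y − 2) = 0.
Expanding: y - 2 = 0.


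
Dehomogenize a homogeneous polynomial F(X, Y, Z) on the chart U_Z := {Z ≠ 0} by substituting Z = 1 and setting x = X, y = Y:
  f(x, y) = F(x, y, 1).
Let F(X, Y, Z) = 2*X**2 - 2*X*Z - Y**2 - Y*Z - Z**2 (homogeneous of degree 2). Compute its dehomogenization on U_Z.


f(x, y) = 2*x**2 - 2*x - y**2 - y - 1

On U_Z we set Z = 1. Each monomial c·X^i·Y^j·Z^k in F becomes c·x^i·y^j·1^k = c·x^i·y^j.
Substituting Z = 1: F(X, Y, 1) = 2*x**2 - 2*x - y**2 - y - 1.
Note: deg(f) ≤ deg(F) = 2; strict inequality happens when F is divisible by Z (lost terms).


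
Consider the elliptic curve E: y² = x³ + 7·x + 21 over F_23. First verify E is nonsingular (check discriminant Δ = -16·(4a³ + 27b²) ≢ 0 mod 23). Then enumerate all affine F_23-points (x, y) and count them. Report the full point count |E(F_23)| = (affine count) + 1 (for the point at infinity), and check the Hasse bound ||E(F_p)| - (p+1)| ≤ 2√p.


Affine points = {(1, 11), (1, 12), (3, 0), (6, 7), (6, 16), (9, 10), (9, 13), (11, 7), (11, 16), (12, 4), (12, 19), (13, 3), (13, 20), (17, 4), (17, 19), (22, 6), (22, 17)}; affine count = 17; |E(F_23)| = 18.

Discriminant check: Δ ∝ 4a³ + 27b² = 4·7³ + 27·21² = 4·343 + 27·441 ≡ 8 (mod 23). Nonzero ⇒ E is nonsingular.
For each x ∈ F_23, compute rhs = x³ + 7·x + 21 mod 23, then count y ∈ F_23 with y² ≡ rhs.
  x = 0: rhs = 21, matching y values: none (0 points).
  x = 1: rhs = 6, matching y values: 11, 12 (2 points).
  x = 2: rhs = 20, matching y values: none (0 points).
  x = 3: rhs = 0, matching y values: 0 (1 points).
  x = 4: rhs = 21, matching y values: none (0 points).
  x = 5: rhs = 20, matching y values: none (0 points).
  x = 6: rhs = 3, matching y values: 7, 16 (2 points).
  x = 7: rhs = 22, matching y values: none (0 points).
  x = 8: rhs = 14, matching y values: none (0 points).
  x = 9: rhs = 8, matching y values: 10, 13 (2 points).
  x = 10: rhs = 10, matching y values: none (0 points).
  x = 11: rhs = 3, matching y values: 7, 16 (2 points).
  x = 12: rhs = 16, matching y values: 4, 19 (2 points).
  x = 13: rhs = 9, matching y values: 3, 20 (2 points).
  x = 14: rhs = 11, matching y values: none (0 points).
  x = 15: rhs = 5, matching y values: none (0 points).
  x = 16: rhs = 20, matching y values: none (0 points).
  x = 17: rhs = 16, matching y values: 4, 19 (2 points).
  x = 18: rhs = 22, matching y values: none (0 points).
  x = 19: rhs = 21, matching y values: none (0 points).
  x = 20: rhs = 19, matching y values: none (0 points).
  x = 21: rhs = 22, matching y values: none (0 points).
  x = 22: rhs = 13, matching y values: 6, 17 (2 points).
Total affine count: 17.
Full point count |E(F_23)| = 17 + 1 = 18.
Hasse bound: |18 − (23+1)| = |-6| = 6 ≤ 2√23 ≈ 9.5917 ✓.


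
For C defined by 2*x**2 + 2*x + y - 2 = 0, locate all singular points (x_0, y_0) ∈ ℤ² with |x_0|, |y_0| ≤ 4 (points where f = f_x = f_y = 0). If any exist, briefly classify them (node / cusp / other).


No singular points in the scanned grid; C is smooth there.

Compute partial derivatives:
  f_x = 4*x + 2.
  f_y = 1.
f_y = 1 is a nonzero constant, so f_y never vanishes: no point (x, y) can satisfy f = f_x = f_y = 0. In particular no (x, y) ∈ {−4, ..., 4}² is singular; the curve is smooth.


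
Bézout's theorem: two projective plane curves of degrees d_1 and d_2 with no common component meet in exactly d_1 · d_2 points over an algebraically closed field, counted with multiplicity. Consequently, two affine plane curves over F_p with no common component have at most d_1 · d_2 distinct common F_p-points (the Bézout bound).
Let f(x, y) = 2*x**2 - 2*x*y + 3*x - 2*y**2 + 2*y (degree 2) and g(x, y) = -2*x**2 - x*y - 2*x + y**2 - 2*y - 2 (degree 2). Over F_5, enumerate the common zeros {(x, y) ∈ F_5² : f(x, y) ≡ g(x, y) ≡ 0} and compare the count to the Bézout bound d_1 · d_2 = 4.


Common zeros: ∅; count = 0; Bézout bound = 4.

deg(f) = 2, deg(g) = 2, so Bézout bound = 4.
Scan x ∈ F_5. For each x, list the y ∈ F_5 with f(x, y) ≡ 0 and those with g(x, y) ≡ 0 (mod 5); the common zeros in that column are the intersection.
  x = 0: f ≡ 0 at y ∈ {0, 1}; g ≡ 0 at y ∈ ∅; common: ∅.
  x = 1: f ≡ 0 at y ∈ {0}; g ≡ 0 at y ∈ ∅; common: ∅.
  x = 2: f ≡ 0 at y ∈ {1, 3}; g ≡ 0 at y ∈ ∅; common: ∅.
  x = 3: f ≡ 0 at y ∈ ∅; g ≡ 0 at y ∈ {1, 4}; common: ∅.
  x = 4: f ≡ 0 at y ∈ ∅; g ≡ 0 at y ∈ {2, 4}; common: ∅.
Collecting: common zeros = ∅, so the count is 0.
Comparison with the Bézout bound: 0 ≤ 4 = deg(f)·deg(g), as expected for curves with no common component (the affine F_5-count falls short of the bound because intersections may lie at infinity, over extension fields, or carry multiplicity).


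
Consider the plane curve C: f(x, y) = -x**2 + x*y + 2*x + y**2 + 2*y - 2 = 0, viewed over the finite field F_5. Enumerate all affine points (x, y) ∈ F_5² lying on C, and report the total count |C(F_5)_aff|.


Affine F_5-points: {(2, 2), (2, 4), (3, 0), (4, 0), (4, 4)}; count = 5.

For each of the 25 pairs (x, y) ∈ F_5², evaluate f(x, y) mod 5. Record the zeros.
  x = 0: [0↦3, 1↦1, 2↦1, 3↦3, 4↦2]  zeros at y ∈ ∅
  x = 1: [0↦4, 1↦3, 2↦4, 3↦2, 4↦2]  zeros at y ∈ ∅
  x = 2: [0↦3, 1↦3, 2↦0, 3↦4, 4↦0]  zeros at y ∈ {2, 4}
  x = 3: [0↦0, 1↦1, 2↦4, 3↦4, 4↦1]  zeros at y ∈ {0}
  x = 4: [0↦0, 1↦2, 2↦1, 3↦2, 4↦0]  zeros at y ∈ {0, 4}
Collecting zeros: affine points = {(2, 2), (2, 4), (3, 0), (4, 0), (4, 4)}.
Total count |C(F_5)_aff| = 5.


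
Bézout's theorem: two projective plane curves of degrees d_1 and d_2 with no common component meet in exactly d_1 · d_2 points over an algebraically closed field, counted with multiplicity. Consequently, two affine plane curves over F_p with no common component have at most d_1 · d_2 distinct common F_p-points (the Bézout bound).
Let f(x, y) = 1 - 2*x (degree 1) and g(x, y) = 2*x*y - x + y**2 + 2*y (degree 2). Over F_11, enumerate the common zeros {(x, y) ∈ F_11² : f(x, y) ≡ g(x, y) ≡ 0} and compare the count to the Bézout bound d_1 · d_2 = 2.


Common zeros: {(6, 4)}; count = 1; Bézout bound = 2.

deg(f) = 1, deg(g) = 2, so Bézout bound = 2.
Scan x ∈ F_11. For each x, list the y ∈ F_11 with f(x, y) ≡ 0 and those with g(x, y) ≡ 0 (mod 11); the common zeros in that column are the intersection.
  x = 0: f ≡ 0 at y ∈ ∅; g ≡ 0 at y ∈ {0, 9}; common: ∅.
  x = 1: f ≡ 0 at y ∈ ∅; g ≡ 0 at y ∈ {2, 5}; common: ∅.
  x = 2: f ≡ 0 at y ∈ ∅; g ≡ 0 at y ∈ {8}; common: ∅.
  x = 3: f ≡ 0 at y ∈ ∅; g ≡ 0 at y ∈ ∅; common: ∅.
  x = 4: f ≡ 0 at y ∈ ∅; g ≡ 0 at y ∈ ∅; common: ∅.
  x = 5: f ≡ 0 at y ∈ ∅; g ≡ 0 at y ∈ ∅; common: ∅.
  x = 6: f ≡ 0 at y ∈ {0, 1, 2, 3, 4, 5, 6, 7, 8, 9, 10}; g ≡ 0 at y ∈ {4}; common: {4}.
  x = 7: f ≡ 0 at y ∈ ∅; g ≡ 0 at y ∈ {7, 10}; common: ∅.
  x = 8: f ≡ 0 at y ∈ ∅; g ≡ 0 at y ∈ {1, 3}; common: ∅.
  x = 9: f ≡ 0 at y ∈ ∅; g ≡ 0 at y ∈ ∅; common: ∅.
  x = 10: f ≡ 0 at y ∈ ∅; g ≡ 0 at y ∈ ∅; common: ∅.
Collecting: common zeros = {(6, 4)}, so the count is 1.
Comparison with the Bézout bound: 1 ≤ 2 = deg(f)·deg(g), as expected for curves with no common component (the affine F_11-count falls short of the bound because intersections may lie at infinity, over extension fields, or carry multiplicity).


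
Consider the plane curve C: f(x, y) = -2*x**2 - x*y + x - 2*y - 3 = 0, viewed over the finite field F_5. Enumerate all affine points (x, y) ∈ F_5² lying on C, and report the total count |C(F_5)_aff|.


Affine F_5-points: {(0, 1), (1, 2), (2, 4), (4, 4)}; count = 4.

For each of the 25 pairs (x, y) ∈ F_5², evaluate f(x, y) mod 5. Record the zeros.
  x = 0: [0↦2, 1↦0, 2↦3, 3↦1, 4↦4]  zeros at y ∈ {1}
  x = 1: [0↦1, 1↦3, 2↦0, 3↦2, 4↦4]  zeros at y ∈ {2}
  x = 2: [0↦1, 1↦2, 2↦3, 3↦4, 4↦0]  zeros at y ∈ {4}
  x = 3: [0↦2, 1↦2, 2↦2, 3↦2, 4↦2]  zeros at y ∈ ∅
  x = 4: [0↦4, 1↦3, 2↦2, 3↦1, 4↦0]  zeros at y ∈ {4}
Collecting zeros: affine points = {(0, 1), (1, 2), (2, 4), (4, 4)}.
Total count |C(F_5)_aff| = 4.


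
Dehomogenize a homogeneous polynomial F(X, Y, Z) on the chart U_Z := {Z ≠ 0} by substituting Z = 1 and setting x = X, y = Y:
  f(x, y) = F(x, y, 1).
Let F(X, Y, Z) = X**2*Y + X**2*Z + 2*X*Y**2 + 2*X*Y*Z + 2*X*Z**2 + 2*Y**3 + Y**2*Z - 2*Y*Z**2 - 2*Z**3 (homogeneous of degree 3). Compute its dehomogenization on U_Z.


f(x, y) = x**2*y + x**2 + 2*x*y**2 + 2*x*y + 2*x + 2*y**3 + y**2 - 2*y - 2

On U_Z we set Z = 1. Each monomial c·X^i·Y^j·Z^k in F becomes c·x^i·y^j·1^k = c·x^i·y^j.
Substituting Z = 1: F(X, Y, 1) = x**2*y + x**2 + 2*x*y**2 + 2*x*y + 2*x + 2*y**3 + y**2 - 2*y - 2.
Note: deg(f) ≤ deg(F) = 3; strict inequality happens when F is divisible by Z (lost terms).


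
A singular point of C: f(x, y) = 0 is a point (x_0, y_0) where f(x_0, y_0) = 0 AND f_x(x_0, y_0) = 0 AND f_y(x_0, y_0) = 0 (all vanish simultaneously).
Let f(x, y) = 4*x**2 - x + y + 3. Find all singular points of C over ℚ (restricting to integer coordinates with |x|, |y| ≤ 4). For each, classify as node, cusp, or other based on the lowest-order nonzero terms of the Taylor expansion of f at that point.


No singular points in the scanned grid; C is smooth there.

Compute partial derivatives:
  f_x = 8*x - 1.
  f_y = 1.
f_y = 1 is a nonzero constant, so f_y never vanishes: no point (x, y) can satisfy f = f_x = f_y = 0. In particular no (x, y) ∈ {−4, ..., 4}² is singular; the curve is smooth.


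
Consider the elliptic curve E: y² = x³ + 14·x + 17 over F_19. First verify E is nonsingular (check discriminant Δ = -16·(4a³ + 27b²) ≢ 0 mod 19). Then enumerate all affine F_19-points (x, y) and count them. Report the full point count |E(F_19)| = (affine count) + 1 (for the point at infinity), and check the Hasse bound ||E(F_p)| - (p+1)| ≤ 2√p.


Affine points = {(0, 6), (0, 13), (4, 2), (4, 17), (9, 6), (9, 13), (10, 6), (10, 13), (11, 1), (11, 18), (15, 7), (15, 12), (16, 9), (16, 10), (17, 0)}; affine count = 15; |E(F_19)| = 16.

Discriminant check: Δ ∝ 4a³ + 27b² = 4·14³ + 27·17² = 4·2744 + 27·289 ≡ 7 (mod 19). Nonzero ⇒ E is nonsingular.
For each x ∈ F_19, compute rhs = x³ + 14·x + 17 mod 19, then count y ∈ F_19 with y² ≡ rhs.
  x = 0: rhs = 17, matching y values: 6, 13 (2 points).
  x = 1: rhs = 13, matching y values: none (0 points).
  x = 2: rhs = 15, matching y values: none (0 points).
  x = 3: rhs = 10, matching y values: none (0 points).
  x = 4: rhs = 4, matching y values: 2, 17 (2 points).
  x = 5: rhs = 3, matching y values: none (0 points).
  x = 6: rhs = 13, matching y values: none (0 points).
  x = 7: rhs = 2, matching y values: none (0 points).
  x = 8: rhs = 14, matching y values: none (0 points).
  x = 9: rhs = 17, matching y values: 6, 13 (2 points).
  x = 10: rhs = 17, matching y values: 6, 13 (2 points).
  x = 11: rhs = 1, matching y values: 1, 18 (2 points).
  x = 12: rhs = 13, matching y values: none (0 points).
  x = 13: rhs = 2, matching y values: none (0 points).
  x = 14: rhs = 12, matching y values: none (0 points).
  x = 15: rhs = 11, matching y values: 7, 12 (2 points).
  x = 16: rhs = 5, matching y values: 9, 10 (2 points).
  x = 17: rhs = 0, matching y values: 0 (1 points).
  x = 18: rhs = 2, matching y values: none (0 points).
Total affine count: 15.
Full point count |E(F_19)| = 15 + 1 = 16.
Hasse bound: |16 − (19+1)| = |-4| = 4 ≤ 2√19 ≈ 8.7178 ✓.


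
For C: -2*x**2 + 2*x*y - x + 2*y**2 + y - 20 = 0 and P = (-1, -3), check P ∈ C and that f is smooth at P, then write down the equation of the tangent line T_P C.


Tangent line at P: -3*x - 13*y - 42 = 0.

Step 1: f(-1, -3) = 0, so P lies on C.
Step 2: partial derivatives
  f_x(x, y) = -4*x + 2*y - 1, f_y(x, y) = 2*x + 4*y + 1.
  f_x(P) = -3, f_y(P) = -13 (gradient nonzero, so P is smooth).
Step 3: tangent line at P: -3·(x − -1) + -13·(y − -3) = 0.
Expanding: -3*x - 13*y - 42 = 0.


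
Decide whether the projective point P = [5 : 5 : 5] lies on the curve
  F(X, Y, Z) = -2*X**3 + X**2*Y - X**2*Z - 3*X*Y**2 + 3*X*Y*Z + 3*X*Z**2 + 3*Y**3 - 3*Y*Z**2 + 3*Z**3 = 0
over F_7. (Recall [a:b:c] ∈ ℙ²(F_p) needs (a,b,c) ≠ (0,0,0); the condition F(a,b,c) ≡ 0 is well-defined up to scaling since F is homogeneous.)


F(5,5,5) ≡ 3 (mod 7); P is NOT on the curve.

Evaluate F(5, 5, 5) term-by-term (mod 7).
  -2*X**3 ↦ -2·125·1·1 = -250
  X**2*Y ↦ 1·25·5·1 = 125
  -X**2*Z ↦ -1·25·1·5 = -125
  -3*X*Y**2 ↦ -3·5·25·1 = -375
  3*X*Y*Z ↦ 3·5·5·5 = 375
  3*X*Z**2 ↦ 3·5·1·25 = 375
  3*Y**3 ↦ 3·1·125·1 = 375
  -3*Y*Z**2 ↦ -3·1·5·25 = -375
  3*Z**3 ↦ 3·1·1·125 = 375
Sum: F(5, 5, 5) = (-250) + (125) + (-125) + (-375) + (375) + (375) + (375) + (-375) + (375) = 500.
Reducing mod 7: 500 ≡ 3 (mod 7).
Since F(a, b, c) ≡ 3 ≠ 0 (mod 7), P does NOT lie on the curve.


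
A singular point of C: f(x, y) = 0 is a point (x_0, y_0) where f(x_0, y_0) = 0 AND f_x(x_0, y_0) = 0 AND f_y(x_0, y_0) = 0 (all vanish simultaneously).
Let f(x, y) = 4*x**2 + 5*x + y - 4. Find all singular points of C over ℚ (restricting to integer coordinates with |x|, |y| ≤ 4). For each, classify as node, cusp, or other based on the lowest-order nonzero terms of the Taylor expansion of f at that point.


No singular points in the scanned grid; C is smooth there.

Compute partial derivatives:
  f_x = 8*x + 5.
  f_y = 1.
f_y = 1 is a nonzero constant, so f_y never vanishes: no point (x, y) can satisfy f = f_x = f_y = 0. In particular no (x, y) ∈ {−4, ..., 4}² is singular; the curve is smooth.


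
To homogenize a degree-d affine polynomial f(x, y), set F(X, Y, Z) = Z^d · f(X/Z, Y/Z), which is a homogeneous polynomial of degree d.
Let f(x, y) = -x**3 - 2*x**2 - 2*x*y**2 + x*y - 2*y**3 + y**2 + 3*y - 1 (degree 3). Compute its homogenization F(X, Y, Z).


F(X, Y, Z) = -X**3 - 2*X**2*Z - 2*X*Y**2 + X*Y*Z - 2*Y**3 + Y**2*Z + 3*Y*Z**2 - Z**3

deg(f) = 3.
Substitute x = X/Z, y = Y/Z into f, then multiply by Z^3.
  monomial -1·x^3·y^0 ↦ -1·X^3·Y^0·Z^0.
  monomial -2·x^2·y^0 ↦ -2·X^2·Y^0·Z^1.
  monomial -2·x^1·y^2 ↦ -2·X^1·Y^2·Z^0.
  monomial 1·x^1·y^1 ↦ 1·X^1·Y^1·Z^1.
  monomial -2·x^0·y^3 ↦ -2·X^0·Y^3·Z^0.
  monomial 1·x^0·y^2 ↦ 1·X^0·Y^2·Z^1.
  monomial 3·x^0·y^1 ↦ 3·X^0·Y^1·Z^2.
  monomial -1·x^0·y^0 ↦ -1·X^0·Y^0·Z^3.
Collecting: F(X, Y, Z) = -X**3 - 2*X**2*Z - 2*X*Y**2 + X*Y*Z - 2*Y**3 + Y**2*Z + 3*Y*Z**2 - Z**3.


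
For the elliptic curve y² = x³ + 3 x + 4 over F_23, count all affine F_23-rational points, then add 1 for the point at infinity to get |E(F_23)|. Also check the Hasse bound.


Affine points = {(0, 2), (0, 21), (1, 10), (1, 13), (2, 8), (2, 15), (5, 11), (5, 12), (6, 10), (6, 13), (7, 0), (9, 1), (9, 22), (13, 3), (13, 20), (16, 10), (16, 13), (17, 0), (18, 5), (18, 18), (21, 6), (21, 17), (22, 0)}; affine count = 23; |E(F_23)| = 24.

Discriminant check: Δ ∝ 4a³ + 27b² = 4·3³ + 27·4² = 4·27 + 27·16 ≡ 11 (mod 23). Nonzero ⇒ E is nonsingular.
For each x ∈ F_23, compute rhs = x³ + 3·x + 4 mod 23, then count y ∈ F_23 with y² ≡ rhs.
  x = 0: rhs = 4, matching y values: 2, 21 (2 points).
  x = 1: rhs = 8, matching y values: 10, 13 (2 points).
  x = 2: rhs = 18, matching y values: 8, 15 (2 points).
  x = 3: rhs = 17, matching y values: none (0 points).
  x = 4: rhs = 11, matching y values: none (0 points).
  x = 5: rhs = 6, matching y values: 11, 12 (2 points).
  x = 6: rhs = 8, matching y values: 10, 13 (2 points).
  x = 7: rhs = 0, matching y values: 0 (1 points).
  x = 8: rhs = 11, matching y values: none (0 points).
  x = 9: rhs = 1, matching y values: 1, 22 (2 points).
  x = 10: rhs = 22, matching y values: none (0 points).
  x = 11: rhs = 11, matching y values: none (0 points).
  x = 12: rhs = 20, matching y values: none (0 points).
  x = 13: rhs = 9, matching y values: 3, 20 (2 points).
  x = 14: rhs = 7, matching y values: none (0 points).
  x = 15: rhs = 20, matching y values: none (0 points).
  x = 16: rhs = 8, matching y values: 10, 13 (2 points).
  x = 17: rhs = 0, matching y values: 0 (1 points).
  x = 18: rhs = 2, matching y values: 5, 18 (2 points).
  x = 19: rhs = 20, matching y values: none (0 points).
  x = 20: rhs = 14, matching y values: none (0 points).
  x = 21: rhs = 13, matching y values: 6, 17 (2 points).
  x = 22: rhs = 0, matching y values: 0 (1 points).
Total affine count: 23.
Full point count |E(F_23)| = 23 + 1 = 24.
Hasse bound: |24 − (23+1)| = |0| = 0 ≤ 2√23 ≈ 9.5917 ✓.


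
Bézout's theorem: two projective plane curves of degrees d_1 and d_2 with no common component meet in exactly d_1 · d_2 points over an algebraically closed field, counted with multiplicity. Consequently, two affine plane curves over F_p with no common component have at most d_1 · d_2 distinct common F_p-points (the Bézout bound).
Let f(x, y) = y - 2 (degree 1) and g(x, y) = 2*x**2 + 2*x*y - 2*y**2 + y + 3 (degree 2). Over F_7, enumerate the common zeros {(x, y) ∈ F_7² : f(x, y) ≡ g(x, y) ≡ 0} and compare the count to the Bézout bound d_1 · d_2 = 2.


Common zeros: ∅; count = 0; Bézout bound = 2.

deg(f) = 1, deg(g) = 2, so Bézout bound = 2.
Scan x ∈ F_7. For each x, list the y ∈ F_7 with f(x, y) ≡ 0 and those with g(x, y) ≡ 0 (mod 7); the common zeros in that column are the intersection.
  x = 0: f ≡ 0 at y ∈ {2}; g ≡ 0 at y ∈ {5, 6}; common: ∅.
  x = 1: f ≡ 0 at y ∈ {2}; g ≡ 0 at y ∈ {6}; common: ∅.
  x = 2: f ≡ 0 at y ∈ {2}; g ≡ 0 at y ∈ {1, 5}; common: ∅.
  x = 3: f ≡ 0 at y ∈ {2}; g ≡ 0 at y ∈ {0}; common: ∅.
  x = 4: f ≡ 0 at y ∈ {2}; g ≡ 0 at y ∈ {0, 1}; common: ∅.
  x = 5: f ≡ 0 at y ∈ {2}; g ≡ 0 at y ∈ ∅; common: ∅.
  x = 6: f ≡ 0 at y ∈ {2}; g ≡ 0 at y ∈ ∅; common: ∅.
Collecting: common zeros = ∅, so the count is 0.
Comparison with the Bézout bound: 0 ≤ 2 = deg(f)·deg(g), as expected for curves with no common component (the affine F_7-count falls short of the bound because intersections may lie at infinity, over extension fields, or carry multiplicity).


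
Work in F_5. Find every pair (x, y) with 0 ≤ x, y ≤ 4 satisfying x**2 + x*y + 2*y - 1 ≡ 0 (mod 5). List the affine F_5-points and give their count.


Affine F_5-points: {(0, 3), (1, 0), (2, 3), (4, 0)}; count = 4.

For each of the 25 pairs (x, y) ∈ F_5², evaluate f(x, y) mod 5. Record the zeros.
  x = 0: [0↦4, 1↦1, 2↦3, 3↦0, 4↦2]  zeros at y ∈ {3}
  x = 1: [0↦0, 1↦3, 2↦1, 3↦4, 4↦2]  zeros at y ∈ {0}
  x = 2: [0↦3, 1↦2, 2↦1, 3↦0, 4↦4]  zeros at y ∈ {3}
  x = 3: [0↦3, 1↦3, 2↦3, 3↦3, 4↦3]  zeros at y ∈ ∅
  x = 4: [0↦0, 1↦1, 2↦2, 3↦3, 4↦4]  zeros at y ∈ {0}
Collecting zeros: affine points = {(0, 3), (1, 0), (2, 3), (4, 0)}.
Total count |C(F_5)_aff| = 4.
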